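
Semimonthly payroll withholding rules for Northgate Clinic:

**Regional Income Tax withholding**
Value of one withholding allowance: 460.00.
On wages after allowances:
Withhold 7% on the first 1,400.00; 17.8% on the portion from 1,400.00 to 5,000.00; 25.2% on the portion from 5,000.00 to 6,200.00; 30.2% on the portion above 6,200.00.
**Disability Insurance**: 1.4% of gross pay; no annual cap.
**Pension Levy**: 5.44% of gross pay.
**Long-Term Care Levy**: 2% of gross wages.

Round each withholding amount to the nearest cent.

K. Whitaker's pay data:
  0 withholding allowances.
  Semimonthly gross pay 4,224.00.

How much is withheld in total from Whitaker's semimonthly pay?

Regional Income Tax: taxable = 4,224.00
  98.00 + 17.8% × (4,224.00 − 1,400.00) = 98.00 + 17.8% × 2,824.00 = 600.67
Disability Insurance: 1.4% × 4,224.00 = 59.14
Pension Levy: 5.44% × 4,224.00 = 229.79
Long-Term Care Levy: 2% × 4,224.00 = 84.48
Total: 600.67 + 59.14 + 229.79 + 84.48 = 974.08

974.08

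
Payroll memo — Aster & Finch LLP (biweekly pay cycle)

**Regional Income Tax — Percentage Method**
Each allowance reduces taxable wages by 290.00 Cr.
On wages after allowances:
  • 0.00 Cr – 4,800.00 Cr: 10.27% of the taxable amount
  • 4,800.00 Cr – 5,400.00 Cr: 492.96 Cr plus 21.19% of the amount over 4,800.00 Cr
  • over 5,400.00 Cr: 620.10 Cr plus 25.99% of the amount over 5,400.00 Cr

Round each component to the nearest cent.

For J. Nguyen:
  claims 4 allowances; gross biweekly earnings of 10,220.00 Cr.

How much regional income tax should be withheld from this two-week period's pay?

Regional Income Tax: taxable = 10,220.00 Cr − 4×290.00 Cr = 9,060.00 Cr
  620.10 Cr + 25.99% × (9,060.00 Cr − 5,400.00 Cr) = 620.10 Cr + 25.99% × 3,660.00 Cr = 1,571.33 Cr

1,571.33 Cr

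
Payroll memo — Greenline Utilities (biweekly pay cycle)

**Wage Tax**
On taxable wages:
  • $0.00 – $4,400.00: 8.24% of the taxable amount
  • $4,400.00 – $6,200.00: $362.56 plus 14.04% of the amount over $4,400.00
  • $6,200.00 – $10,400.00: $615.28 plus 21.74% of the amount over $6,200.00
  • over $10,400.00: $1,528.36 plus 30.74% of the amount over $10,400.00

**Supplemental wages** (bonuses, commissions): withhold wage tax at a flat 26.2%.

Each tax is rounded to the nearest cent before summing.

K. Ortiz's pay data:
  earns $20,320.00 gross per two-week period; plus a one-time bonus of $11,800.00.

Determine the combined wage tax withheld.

$7,669.37

Wage Tax: taxable = $20,320.00
  $1,528.36 + 30.74% × ($20,320.00 − $10,400.00) = $1,528.36 + 30.74% × $9,920.00 = $4,577.77
Supplemental (26.2% flat on bonus): 26.2% × $11,800.00 = $3,091.60
Total wage tax: $4,577.77 + $3,091.60 = $7,669.37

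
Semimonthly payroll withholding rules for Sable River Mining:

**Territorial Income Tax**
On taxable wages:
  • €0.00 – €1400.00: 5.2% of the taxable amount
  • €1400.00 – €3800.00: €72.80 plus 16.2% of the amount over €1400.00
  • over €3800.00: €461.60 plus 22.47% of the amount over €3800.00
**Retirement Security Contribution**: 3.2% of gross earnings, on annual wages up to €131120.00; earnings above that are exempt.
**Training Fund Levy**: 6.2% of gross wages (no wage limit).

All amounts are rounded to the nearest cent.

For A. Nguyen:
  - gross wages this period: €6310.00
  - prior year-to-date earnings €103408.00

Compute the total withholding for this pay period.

€1618.74

Territorial Income Tax: taxable = €6310.00
  €461.60 + 22.47% × (€6310.00 − €3800.00) = €461.60 + 22.47% × €2510.00 = €1025.60
Retirement Security Contribution: 3.2% × €6310.00 = €201.92
Training Fund Levy: 6.2% × €6310.00 = €391.22
Total: €1025.60 + €201.92 + €391.22 = €1618.74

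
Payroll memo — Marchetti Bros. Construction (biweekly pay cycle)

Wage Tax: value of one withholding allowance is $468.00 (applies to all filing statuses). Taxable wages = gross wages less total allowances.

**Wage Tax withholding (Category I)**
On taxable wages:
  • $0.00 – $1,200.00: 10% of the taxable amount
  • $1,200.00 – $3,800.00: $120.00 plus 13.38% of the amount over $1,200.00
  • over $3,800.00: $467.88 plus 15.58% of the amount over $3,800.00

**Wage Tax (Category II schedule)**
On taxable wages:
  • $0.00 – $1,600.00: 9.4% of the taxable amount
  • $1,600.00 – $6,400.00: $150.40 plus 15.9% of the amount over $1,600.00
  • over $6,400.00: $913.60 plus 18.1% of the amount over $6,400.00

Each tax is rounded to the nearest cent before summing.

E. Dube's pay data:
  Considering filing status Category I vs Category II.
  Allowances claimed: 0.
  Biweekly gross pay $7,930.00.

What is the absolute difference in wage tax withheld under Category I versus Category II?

$79.20

Wage Tax (Category I): taxable = $7,930.00
  $467.88 + 15.58% × ($7,930.00 − $3,800.00) = $467.88 + 15.58% × $4,130.00 = $1,111.33
Wage Tax (Category II): taxable = $7,930.00
  $913.60 + 18.1% × ($7,930.00 − $6,400.00) = $913.60 + 18.1% × $1,530.00 = $1,190.53
Difference: |$1,111.33 − $1,190.53| = $79.20 (higher under Category II)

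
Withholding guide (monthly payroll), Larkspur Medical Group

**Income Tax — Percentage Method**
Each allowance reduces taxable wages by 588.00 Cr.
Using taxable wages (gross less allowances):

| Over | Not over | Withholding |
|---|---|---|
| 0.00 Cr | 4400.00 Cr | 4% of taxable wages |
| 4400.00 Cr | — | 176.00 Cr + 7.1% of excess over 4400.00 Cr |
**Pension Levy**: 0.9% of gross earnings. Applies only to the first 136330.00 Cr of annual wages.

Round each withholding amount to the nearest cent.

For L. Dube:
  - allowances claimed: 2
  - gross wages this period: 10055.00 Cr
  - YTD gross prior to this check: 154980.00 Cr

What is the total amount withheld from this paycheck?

Income Tax: taxable = 10055.00 Cr − 2×588.00 Cr = 8879.00 Cr
  176.00 Cr + 7.1% × (8879.00 Cr − 4400.00 Cr) = 176.00 Cr + 7.1% × 4479.00 Cr = 494.01 Cr
Pension Levy: YTD 154980.00 Cr ≥ cap 136330.00 Cr → 0.00 Cr
Total: 494.01 Cr + 0.00 Cr = 494.01 Cr

494.01 Cr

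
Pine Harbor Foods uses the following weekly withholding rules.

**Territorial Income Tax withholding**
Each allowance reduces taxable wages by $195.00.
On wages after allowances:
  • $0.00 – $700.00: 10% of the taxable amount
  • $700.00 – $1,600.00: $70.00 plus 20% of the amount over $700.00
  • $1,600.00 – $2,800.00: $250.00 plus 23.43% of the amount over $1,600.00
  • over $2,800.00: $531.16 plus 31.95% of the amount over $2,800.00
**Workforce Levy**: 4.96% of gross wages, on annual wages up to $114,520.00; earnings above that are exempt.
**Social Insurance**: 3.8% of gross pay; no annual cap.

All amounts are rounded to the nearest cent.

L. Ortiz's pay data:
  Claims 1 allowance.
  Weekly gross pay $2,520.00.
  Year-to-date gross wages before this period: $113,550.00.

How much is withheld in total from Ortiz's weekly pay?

Territorial Income Tax: taxable = $2,520.00 − 1×$195.00 = $2,325.00
  $250.00 + 23.43% × ($2,325.00 − $1,600.00) = $250.00 + 23.43% × $725.00 = $419.87
Workforce Levy: cap $114,520.00 − YTD $113,550.00 = $970.00 subject; 4.96% × $970.00 = $48.11
Social Insurance: 3.8% × $2,520.00 = $95.76
Total: $419.87 + $48.11 + $95.76 = $563.74

$563.74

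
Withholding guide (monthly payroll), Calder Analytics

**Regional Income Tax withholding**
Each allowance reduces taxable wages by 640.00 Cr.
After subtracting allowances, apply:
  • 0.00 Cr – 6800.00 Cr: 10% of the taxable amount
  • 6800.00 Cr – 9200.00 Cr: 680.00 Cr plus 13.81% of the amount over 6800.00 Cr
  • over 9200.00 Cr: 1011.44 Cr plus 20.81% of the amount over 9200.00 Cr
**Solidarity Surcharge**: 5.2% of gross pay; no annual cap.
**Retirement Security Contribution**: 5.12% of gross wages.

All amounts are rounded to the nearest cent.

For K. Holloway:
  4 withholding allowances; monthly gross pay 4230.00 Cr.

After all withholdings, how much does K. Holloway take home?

3626.46 Cr

Regional Income Tax: taxable = 4230.00 Cr − 4×640.00 Cr = 1670.00 Cr
  10% × 1670.00 Cr = 167.00 Cr
Solidarity Surcharge: 5.2% × 4230.00 Cr = 219.96 Cr
Retirement Security Contribution: 5.12% × 4230.00 Cr = 216.58 Cr
Total withheld: 167.00 Cr + 219.96 Cr + 216.58 Cr = 603.54 Cr
Net pay: 4230.00 Cr − 603.54 Cr = 3626.46 Cr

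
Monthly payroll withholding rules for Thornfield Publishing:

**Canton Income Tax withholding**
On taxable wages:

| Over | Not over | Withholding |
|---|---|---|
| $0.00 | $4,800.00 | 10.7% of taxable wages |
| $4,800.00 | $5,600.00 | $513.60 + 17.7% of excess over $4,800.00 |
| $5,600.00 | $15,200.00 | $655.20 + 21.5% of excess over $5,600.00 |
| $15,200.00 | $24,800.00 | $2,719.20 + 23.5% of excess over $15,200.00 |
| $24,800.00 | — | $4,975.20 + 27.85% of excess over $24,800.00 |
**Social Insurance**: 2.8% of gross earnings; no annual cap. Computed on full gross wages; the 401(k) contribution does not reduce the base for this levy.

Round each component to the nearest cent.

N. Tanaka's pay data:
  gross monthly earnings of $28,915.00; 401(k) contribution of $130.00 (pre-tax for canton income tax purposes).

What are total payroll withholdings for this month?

$6,894.64

Canton Income Tax: taxable = $28,915.00 − $130.00 = $28,785.00
  $4,975.20 + 27.85% × ($28,785.00 − $24,800.00) = $4,975.20 + 27.85% × $3,985.00 = $6,085.02
Social Insurance: 2.8% × $28,915.00 = $809.62
Total: $6,085.02 + $809.62 = $6,894.64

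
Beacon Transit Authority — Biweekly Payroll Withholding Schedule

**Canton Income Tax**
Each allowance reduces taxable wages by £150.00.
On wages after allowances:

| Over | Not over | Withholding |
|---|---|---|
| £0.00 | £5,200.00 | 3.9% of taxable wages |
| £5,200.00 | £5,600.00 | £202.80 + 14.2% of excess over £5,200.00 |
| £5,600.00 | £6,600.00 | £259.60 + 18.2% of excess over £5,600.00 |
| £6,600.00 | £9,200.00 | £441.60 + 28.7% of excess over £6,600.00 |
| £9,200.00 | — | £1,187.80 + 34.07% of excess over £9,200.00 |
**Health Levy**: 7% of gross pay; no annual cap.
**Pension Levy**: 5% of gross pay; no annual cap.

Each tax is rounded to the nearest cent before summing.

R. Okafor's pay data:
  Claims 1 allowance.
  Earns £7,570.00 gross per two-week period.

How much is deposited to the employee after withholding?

£5,984.66

Canton Income Tax: taxable = £7,570.00 − 1×£150.00 = £7,420.00
  £441.60 + 28.7% × (£7,420.00 − £6,600.00) = £441.60 + 28.7% × £820.00 = £676.94
Health Levy: 7% × £7,570.00 = £529.90
Pension Levy: 5% × £7,570.00 = £378.50
Total withheld: £676.94 + £529.90 + £378.50 = £1,585.34
Net pay: £7,570.00 − £1,585.34 = £5,984.66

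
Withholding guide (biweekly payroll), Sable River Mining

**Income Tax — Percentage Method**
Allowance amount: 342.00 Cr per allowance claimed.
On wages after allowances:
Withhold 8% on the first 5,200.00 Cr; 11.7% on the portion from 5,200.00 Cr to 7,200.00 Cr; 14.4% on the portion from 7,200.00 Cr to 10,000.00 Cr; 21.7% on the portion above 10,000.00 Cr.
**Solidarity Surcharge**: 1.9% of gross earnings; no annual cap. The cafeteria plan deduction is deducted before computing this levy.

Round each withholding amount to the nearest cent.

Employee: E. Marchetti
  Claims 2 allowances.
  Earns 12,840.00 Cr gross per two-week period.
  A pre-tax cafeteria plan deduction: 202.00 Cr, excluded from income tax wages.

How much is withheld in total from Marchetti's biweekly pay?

1,717.34 Cr

Income Tax: taxable = 12,840.00 Cr − 202.00 Cr − 2×342.00 Cr = 11,954.00 Cr
  1,053.20 Cr + 21.7% × (11,954.00 Cr − 10,000.00 Cr) = 1,053.20 Cr + 21.7% × 1,954.00 Cr = 1,477.22 Cr
Solidarity Surcharge: 1.9% × 12,638.00 Cr = 240.12 Cr
Total: 1,477.22 Cr + 240.12 Cr = 1,717.34 Cr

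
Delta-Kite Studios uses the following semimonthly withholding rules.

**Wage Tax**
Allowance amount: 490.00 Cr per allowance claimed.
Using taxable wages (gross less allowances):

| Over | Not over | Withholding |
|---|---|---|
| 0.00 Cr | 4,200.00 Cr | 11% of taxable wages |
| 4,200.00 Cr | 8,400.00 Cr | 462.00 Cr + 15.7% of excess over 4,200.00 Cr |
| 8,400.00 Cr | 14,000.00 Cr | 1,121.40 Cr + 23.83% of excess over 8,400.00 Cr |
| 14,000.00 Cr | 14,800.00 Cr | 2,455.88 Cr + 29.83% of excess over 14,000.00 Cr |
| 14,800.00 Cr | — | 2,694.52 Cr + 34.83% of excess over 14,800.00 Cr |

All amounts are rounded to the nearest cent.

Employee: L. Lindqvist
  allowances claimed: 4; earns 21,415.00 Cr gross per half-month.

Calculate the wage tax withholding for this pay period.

Wage Tax: taxable = 21,415.00 Cr − 4×490.00 Cr = 19,455.00 Cr
  2,694.52 Cr + 34.83% × (19,455.00 Cr − 14,800.00 Cr) = 2,694.52 Cr + 34.83% × 4,655.00 Cr = 4,315.86 Cr

4,315.86 Cr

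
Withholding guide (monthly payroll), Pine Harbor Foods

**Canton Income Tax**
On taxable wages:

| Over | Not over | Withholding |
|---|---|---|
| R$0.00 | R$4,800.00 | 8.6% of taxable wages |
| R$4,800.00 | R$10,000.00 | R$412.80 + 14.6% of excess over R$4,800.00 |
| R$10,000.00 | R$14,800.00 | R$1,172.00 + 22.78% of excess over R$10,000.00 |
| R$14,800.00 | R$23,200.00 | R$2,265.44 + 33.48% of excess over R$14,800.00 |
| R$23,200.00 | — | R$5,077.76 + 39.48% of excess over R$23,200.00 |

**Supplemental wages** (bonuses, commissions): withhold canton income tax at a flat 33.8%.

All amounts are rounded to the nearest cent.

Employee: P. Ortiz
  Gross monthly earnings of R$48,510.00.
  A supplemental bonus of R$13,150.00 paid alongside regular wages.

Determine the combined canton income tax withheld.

Canton Income Tax: taxable = R$48,510.00
  R$5,077.76 + 39.48% × (R$48,510.00 − R$23,200.00) = R$5,077.76 + 39.48% × R$25,310.00 = R$15,070.15
Supplemental (33.8% flat on bonus): 33.8% × R$13,150.00 = R$4,444.70
Total canton income tax: R$15,070.15 + R$4,444.70 = R$19,514.85

R$19,514.85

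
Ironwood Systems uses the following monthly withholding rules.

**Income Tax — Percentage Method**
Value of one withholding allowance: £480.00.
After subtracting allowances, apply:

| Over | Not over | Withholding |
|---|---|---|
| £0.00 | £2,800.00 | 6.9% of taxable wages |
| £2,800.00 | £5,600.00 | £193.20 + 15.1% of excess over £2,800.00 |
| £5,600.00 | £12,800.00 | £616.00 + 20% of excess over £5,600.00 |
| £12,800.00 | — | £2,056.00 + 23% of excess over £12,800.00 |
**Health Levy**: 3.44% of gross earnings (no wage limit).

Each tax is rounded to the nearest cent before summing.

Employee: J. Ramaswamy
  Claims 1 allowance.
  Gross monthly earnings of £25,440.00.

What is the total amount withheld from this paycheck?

Income Tax: taxable = £25,440.00 − 1×£480.00 = £24,960.00
  £2,056.00 + 23% × (£24,960.00 − £12,800.00) = £2,056.00 + 23% × £12,160.00 = £4,852.80
Health Levy: 3.44% × £25,440.00 = £875.14
Total: £4,852.80 + £875.14 = £5,727.94

£5,727.94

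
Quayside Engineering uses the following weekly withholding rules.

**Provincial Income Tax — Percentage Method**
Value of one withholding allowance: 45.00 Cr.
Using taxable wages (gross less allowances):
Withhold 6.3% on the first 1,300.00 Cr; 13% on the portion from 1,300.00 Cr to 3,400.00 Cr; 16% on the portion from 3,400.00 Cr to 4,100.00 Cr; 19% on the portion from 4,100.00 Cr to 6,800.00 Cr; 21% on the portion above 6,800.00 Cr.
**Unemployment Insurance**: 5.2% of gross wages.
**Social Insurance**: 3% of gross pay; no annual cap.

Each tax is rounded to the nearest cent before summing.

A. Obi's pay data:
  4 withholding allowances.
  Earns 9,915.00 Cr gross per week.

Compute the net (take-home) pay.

Provincial Income Tax: taxable = 9,915.00 Cr − 4×45.00 Cr = 9,735.00 Cr
  979.90 Cr + 21% × (9,735.00 Cr − 6,800.00 Cr) = 979.90 Cr + 21% × 2,935.00 Cr = 1,596.25 Cr
Unemployment Insurance: 5.2% × 9,915.00 Cr = 515.58 Cr
Social Insurance: 3% × 9,915.00 Cr = 297.45 Cr
Total withheld: 1,596.25 Cr + 515.58 Cr + 297.45 Cr = 2,409.28 Cr
Net pay: 9,915.00 Cr − 2,409.28 Cr = 7,505.72 Cr

7,505.72 Cr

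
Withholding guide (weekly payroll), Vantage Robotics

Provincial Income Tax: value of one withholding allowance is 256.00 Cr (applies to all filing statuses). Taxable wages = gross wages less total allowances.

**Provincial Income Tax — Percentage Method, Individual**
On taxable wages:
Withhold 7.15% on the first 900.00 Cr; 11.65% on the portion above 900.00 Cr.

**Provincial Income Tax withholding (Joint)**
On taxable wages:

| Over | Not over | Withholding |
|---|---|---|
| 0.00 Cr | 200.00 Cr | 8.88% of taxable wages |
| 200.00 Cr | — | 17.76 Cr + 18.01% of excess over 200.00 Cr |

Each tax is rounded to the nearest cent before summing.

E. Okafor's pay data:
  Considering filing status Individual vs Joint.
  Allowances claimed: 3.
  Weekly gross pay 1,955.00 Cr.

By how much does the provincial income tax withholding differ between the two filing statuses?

Provincial Income Tax (Individual): taxable = 1,955.00 Cr − 3×256.00 Cr = 1,187.00 Cr
  64.35 Cr + 11.65% × (1,187.00 Cr − 900.00 Cr) = 64.35 Cr + 11.65% × 287.00 Cr = 97.79 Cr
Provincial Income Tax (Joint): taxable = 1,955.00 Cr − 3×256.00 Cr = 1,187.00 Cr
  17.76 Cr + 18.01% × (1,187.00 Cr − 200.00 Cr) = 17.76 Cr + 18.01% × 987.00 Cr = 195.52 Cr
Difference: |97.79 Cr − 195.52 Cr| = 97.73 Cr (higher under Joint)

97.73 Cr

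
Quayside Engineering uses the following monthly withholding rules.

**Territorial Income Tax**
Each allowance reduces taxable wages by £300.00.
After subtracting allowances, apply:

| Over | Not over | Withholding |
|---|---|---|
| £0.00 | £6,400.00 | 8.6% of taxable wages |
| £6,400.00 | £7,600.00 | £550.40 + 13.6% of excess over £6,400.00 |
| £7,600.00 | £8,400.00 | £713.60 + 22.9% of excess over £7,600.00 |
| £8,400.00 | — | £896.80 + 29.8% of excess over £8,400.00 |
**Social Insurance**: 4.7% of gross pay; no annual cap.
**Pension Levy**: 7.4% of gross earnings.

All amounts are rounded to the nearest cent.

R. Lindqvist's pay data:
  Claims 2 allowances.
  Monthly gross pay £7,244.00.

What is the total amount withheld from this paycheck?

£1,460.11

Territorial Income Tax: taxable = £7,244.00 − 2×£300.00 = £6,644.00
  £550.40 + 13.6% × (£6,644.00 − £6,400.00) = £550.40 + 13.6% × £244.00 = £583.58
Social Insurance: 4.7% × £7,244.00 = £340.47
Pension Levy: 7.4% × £7,244.00 = £536.06
Total: £583.58 + £340.47 + £536.06 = £1,460.11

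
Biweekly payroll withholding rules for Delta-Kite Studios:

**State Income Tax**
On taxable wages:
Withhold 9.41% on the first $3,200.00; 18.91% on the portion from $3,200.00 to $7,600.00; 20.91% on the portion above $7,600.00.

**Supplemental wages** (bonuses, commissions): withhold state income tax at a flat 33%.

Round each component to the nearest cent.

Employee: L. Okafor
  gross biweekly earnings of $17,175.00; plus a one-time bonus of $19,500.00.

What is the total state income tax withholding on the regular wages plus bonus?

State Income Tax: taxable = $17,175.00
  $1,133.16 + 20.91% × ($17,175.00 − $7,600.00) = $1,133.16 + 20.91% × $9,575.00 = $3,135.29
Supplemental (33% flat on bonus): 33% × $19,500.00 = $6,435.00
Total state income tax: $3,135.29 + $6,435.00 = $9,570.29

$9,570.29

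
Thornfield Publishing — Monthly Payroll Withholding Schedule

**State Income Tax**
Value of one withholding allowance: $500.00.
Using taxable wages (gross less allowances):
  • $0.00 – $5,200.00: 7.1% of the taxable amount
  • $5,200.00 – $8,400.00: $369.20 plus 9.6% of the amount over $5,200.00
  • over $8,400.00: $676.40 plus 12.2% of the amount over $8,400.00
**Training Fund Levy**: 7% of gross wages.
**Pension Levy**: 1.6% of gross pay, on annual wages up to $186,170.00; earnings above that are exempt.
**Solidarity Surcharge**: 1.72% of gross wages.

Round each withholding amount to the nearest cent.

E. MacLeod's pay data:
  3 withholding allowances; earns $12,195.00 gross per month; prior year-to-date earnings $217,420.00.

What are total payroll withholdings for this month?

$2,019.79

State Income Tax: taxable = $12,195.00 − 3×$500.00 = $10,695.00
  $676.40 + 12.2% × ($10,695.00 − $8,400.00) = $676.40 + 12.2% × $2,295.00 = $956.39
Training Fund Levy: 7% × $12,195.00 = $853.65
Pension Levy: YTD $217,420.00 ≥ cap $186,170.00 → $0.00
Solidarity Surcharge: 1.72% × $12,195.00 = $209.75
Total: $956.39 + $853.65 + $0.00 + $209.75 = $2,019.79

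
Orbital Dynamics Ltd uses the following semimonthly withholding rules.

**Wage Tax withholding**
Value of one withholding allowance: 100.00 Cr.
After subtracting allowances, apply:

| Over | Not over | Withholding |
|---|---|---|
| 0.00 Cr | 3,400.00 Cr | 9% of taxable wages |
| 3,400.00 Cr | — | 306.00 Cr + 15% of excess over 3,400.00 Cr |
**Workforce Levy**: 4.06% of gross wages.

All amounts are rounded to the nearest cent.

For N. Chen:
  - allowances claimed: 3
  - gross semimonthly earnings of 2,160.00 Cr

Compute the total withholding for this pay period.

255.10 Cr

Wage Tax: taxable = 2,160.00 Cr − 3×100.00 Cr = 1,860.00 Cr
  9% × 1,860.00 Cr = 167.40 Cr
Workforce Levy: 4.06% × 2,160.00 Cr = 87.70 Cr
Total: 167.40 Cr + 87.70 Cr = 255.10 Cr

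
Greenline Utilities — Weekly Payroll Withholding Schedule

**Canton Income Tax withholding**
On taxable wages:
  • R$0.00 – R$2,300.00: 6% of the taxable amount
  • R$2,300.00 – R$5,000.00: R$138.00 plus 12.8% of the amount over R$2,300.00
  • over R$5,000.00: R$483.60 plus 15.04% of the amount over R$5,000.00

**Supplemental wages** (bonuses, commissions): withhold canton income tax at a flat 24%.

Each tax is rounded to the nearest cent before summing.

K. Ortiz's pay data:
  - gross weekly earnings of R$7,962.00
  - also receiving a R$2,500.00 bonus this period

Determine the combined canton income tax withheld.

R$1,529.08

Canton Income Tax: taxable = R$7,962.00
  R$483.60 + 15.04% × (R$7,962.00 − R$5,000.00) = R$483.60 + 15.04% × R$2,962.00 = R$929.08
Supplemental (24% flat on bonus): 24% × R$2,500.00 = R$600.00
Total canton income tax: R$929.08 + R$600.00 = R$1,529.08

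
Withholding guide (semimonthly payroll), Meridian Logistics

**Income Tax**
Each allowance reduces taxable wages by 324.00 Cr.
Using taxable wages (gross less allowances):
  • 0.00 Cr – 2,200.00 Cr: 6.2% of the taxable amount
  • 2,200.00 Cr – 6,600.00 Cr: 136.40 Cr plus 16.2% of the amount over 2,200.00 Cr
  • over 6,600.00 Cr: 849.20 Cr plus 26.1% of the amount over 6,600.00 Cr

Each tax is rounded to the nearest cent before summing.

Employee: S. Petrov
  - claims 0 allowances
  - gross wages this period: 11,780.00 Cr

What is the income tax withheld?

Income Tax: taxable = 11,780.00 Cr
  849.20 Cr + 26.1% × (11,780.00 Cr − 6,600.00 Cr) = 849.20 Cr + 26.1% × 5,180.00 Cr = 2,201.18 Cr

2,201.18 Cr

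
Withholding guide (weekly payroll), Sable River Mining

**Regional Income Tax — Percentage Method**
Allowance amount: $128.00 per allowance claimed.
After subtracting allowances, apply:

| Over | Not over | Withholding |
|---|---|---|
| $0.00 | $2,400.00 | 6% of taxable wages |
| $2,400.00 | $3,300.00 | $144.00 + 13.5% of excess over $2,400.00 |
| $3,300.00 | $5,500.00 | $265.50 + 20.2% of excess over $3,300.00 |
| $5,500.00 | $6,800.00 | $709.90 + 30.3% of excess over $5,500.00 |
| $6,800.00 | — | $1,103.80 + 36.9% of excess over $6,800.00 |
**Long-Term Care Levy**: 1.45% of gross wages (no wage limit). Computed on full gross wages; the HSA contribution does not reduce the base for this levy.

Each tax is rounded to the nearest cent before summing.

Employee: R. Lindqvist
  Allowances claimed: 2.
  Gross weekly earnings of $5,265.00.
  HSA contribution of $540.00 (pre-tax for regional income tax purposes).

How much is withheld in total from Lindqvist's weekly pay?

Regional Income Tax: taxable = $5,265.00 − $540.00 − 2×$128.00 = $4,469.00
  $265.50 + 20.2% × ($4,469.00 − $3,300.00) = $265.50 + 20.2% × $1,169.00 = $501.64
Long-Term Care Levy: 1.45% × $5,265.00 = $76.34
Total: $501.64 + $76.34 = $577.98

$577.98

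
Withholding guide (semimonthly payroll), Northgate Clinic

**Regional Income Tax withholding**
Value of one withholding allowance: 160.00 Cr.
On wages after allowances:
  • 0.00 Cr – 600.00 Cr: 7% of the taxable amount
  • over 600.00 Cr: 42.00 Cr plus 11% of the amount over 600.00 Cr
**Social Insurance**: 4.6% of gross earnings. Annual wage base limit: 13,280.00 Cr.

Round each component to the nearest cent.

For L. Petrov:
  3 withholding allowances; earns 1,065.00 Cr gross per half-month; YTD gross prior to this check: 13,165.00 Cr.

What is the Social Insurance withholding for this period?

5.29 Cr

Social Insurance: cap 13,280.00 Cr − YTD 13,165.00 Cr = 115.00 Cr subject; 4.6% × 115.00 Cr = 5.29 Cr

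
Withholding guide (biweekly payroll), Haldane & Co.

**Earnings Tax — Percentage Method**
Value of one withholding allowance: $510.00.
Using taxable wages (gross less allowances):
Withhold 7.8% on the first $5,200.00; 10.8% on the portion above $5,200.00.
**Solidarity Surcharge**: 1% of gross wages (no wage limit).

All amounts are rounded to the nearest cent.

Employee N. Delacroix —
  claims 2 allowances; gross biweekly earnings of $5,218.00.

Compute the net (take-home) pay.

Earnings Tax: taxable = $5,218.00 − 2×$510.00 = $4,198.00
  7.8% × $4,198.00 = $327.44
Solidarity Surcharge: 1% × $5,218.00 = $52.18
Total withheld: $327.44 + $52.18 = $379.62
Net pay: $5,218.00 − $379.62 = $4,838.38

$4,838.38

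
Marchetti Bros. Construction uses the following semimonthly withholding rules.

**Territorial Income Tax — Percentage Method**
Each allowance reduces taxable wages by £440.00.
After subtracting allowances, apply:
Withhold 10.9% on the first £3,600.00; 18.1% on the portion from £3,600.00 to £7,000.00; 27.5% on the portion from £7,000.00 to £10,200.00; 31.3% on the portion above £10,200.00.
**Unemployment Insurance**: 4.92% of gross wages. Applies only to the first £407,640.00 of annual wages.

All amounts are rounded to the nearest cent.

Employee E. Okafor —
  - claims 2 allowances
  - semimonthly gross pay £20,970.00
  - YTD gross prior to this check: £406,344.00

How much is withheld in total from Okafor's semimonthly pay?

£5,047.13

Territorial Income Tax: taxable = £20,970.00 − 2×£440.00 = £20,090.00
  £1,887.80 + 31.3% × (£20,090.00 − £10,200.00) = £1,887.80 + 31.3% × £9,890.00 = £4,983.37
Unemployment Insurance: cap £407,640.00 − YTD £406,344.00 = £1,296.00 subject; 4.92% × £1,296.00 = £63.76
Total: £4,983.37 + £63.76 = £5,047.13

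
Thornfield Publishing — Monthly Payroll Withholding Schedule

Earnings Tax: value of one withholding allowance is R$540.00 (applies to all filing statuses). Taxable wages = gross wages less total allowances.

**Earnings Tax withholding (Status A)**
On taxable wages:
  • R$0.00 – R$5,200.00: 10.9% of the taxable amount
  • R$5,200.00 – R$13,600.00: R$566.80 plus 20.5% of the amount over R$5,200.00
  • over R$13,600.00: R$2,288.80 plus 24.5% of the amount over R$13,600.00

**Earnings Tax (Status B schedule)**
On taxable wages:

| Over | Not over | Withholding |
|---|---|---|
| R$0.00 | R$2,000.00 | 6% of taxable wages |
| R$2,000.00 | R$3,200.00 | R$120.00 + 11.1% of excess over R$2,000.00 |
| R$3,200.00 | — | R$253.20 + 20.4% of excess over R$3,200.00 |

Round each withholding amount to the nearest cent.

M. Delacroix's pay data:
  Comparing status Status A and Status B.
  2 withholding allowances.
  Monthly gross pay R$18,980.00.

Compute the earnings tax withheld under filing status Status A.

Earnings Tax (Status A): taxable = R$18,980.00 − 2×R$540.00 = R$17,900.00
  R$2,288.80 + 24.5% × (R$17,900.00 − R$13,600.00) = R$2,288.80 + 24.5% × R$4,300.00 = R$3,342.30

R$3,342.30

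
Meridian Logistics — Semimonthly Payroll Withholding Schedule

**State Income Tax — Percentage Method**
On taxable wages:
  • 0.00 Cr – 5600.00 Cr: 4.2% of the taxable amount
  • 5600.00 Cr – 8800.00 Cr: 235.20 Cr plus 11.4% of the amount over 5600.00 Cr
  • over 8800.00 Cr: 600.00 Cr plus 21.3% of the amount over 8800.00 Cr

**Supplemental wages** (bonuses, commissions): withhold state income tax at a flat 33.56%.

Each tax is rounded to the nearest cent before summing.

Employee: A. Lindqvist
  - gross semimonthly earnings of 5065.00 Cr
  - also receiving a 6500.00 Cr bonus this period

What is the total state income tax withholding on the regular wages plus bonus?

State Income Tax: taxable = 5065.00 Cr
  4.2% × 5065.00 Cr = 212.73 Cr
Supplemental (33.56% flat on bonus): 33.56% × 6500.00 Cr = 2181.40 Cr
Total state income tax: 212.73 Cr + 2181.40 Cr = 2394.13 Cr

2394.13 Cr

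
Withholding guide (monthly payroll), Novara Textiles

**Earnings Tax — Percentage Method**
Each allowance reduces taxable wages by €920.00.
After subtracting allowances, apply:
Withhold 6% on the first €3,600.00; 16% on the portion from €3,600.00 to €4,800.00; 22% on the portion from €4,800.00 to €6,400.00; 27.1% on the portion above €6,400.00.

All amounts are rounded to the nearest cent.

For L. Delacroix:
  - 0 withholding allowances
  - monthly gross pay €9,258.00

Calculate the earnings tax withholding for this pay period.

€1,534.52

Earnings Tax: taxable = €9,258.00
  €760.00 + 27.1% × (€9,258.00 − €6,400.00) = €760.00 + 27.1% × €2,858.00 = €1,534.52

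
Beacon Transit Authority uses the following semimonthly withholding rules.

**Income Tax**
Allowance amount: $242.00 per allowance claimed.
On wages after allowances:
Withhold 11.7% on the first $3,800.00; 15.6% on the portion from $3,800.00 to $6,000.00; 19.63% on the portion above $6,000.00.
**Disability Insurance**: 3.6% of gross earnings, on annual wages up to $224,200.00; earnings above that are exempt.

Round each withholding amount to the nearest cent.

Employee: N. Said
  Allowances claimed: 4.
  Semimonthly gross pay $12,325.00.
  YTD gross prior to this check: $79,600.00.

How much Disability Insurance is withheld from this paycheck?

Disability Insurance: 3.6% × $12,325.00 = $443.70

$443.70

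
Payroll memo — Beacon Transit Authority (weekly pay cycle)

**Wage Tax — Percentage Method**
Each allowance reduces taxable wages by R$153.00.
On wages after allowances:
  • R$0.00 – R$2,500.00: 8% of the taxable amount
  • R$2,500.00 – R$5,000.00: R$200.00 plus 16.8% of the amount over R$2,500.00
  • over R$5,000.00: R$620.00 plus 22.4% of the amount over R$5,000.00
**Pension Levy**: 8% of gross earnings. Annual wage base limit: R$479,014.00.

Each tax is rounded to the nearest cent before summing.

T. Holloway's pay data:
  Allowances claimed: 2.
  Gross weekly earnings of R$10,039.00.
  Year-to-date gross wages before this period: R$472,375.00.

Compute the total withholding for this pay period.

R$2,211.31

Wage Tax: taxable = R$10,039.00 − 2×R$153.00 = R$9,733.00
  R$620.00 + 22.4% × (R$9,733.00 − R$5,000.00) = R$620.00 + 22.4% × R$4,733.00 = R$1,680.19
Pension Levy: cap R$479,014.00 − YTD R$472,375.00 = R$6,639.00 subject; 8% × R$6,639.00 = R$531.12
Total: R$1,680.19 + R$531.12 = R$2,211.31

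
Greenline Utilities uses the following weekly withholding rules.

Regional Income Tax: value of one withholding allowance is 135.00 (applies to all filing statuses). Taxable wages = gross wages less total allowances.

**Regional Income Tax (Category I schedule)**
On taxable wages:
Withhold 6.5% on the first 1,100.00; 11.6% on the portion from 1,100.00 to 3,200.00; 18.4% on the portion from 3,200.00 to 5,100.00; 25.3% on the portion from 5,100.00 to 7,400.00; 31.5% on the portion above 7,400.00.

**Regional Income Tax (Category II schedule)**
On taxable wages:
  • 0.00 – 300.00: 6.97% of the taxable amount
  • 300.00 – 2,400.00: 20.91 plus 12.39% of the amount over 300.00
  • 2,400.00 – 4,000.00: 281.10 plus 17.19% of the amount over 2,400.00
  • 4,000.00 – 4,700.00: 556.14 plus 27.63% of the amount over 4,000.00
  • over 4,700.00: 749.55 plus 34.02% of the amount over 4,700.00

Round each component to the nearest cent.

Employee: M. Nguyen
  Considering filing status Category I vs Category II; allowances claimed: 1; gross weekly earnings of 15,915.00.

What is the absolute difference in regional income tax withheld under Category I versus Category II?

632.67

Regional Income Tax (Category I): taxable = 15,915.00 − 1×135.00 = 15,780.00
  1,246.60 + 31.5% × (15,780.00 − 7,400.00) = 1,246.60 + 31.5% × 8,380.00 = 3,886.30
Regional Income Tax (Category II): taxable = 15,915.00 − 1×135.00 = 15,780.00
  749.55 + 34.02% × (15,780.00 − 4,700.00) = 749.55 + 34.02% × 11,080.00 = 4,518.97
Difference: |3,886.30 − 4,518.97| = 632.67 (higher under Category II)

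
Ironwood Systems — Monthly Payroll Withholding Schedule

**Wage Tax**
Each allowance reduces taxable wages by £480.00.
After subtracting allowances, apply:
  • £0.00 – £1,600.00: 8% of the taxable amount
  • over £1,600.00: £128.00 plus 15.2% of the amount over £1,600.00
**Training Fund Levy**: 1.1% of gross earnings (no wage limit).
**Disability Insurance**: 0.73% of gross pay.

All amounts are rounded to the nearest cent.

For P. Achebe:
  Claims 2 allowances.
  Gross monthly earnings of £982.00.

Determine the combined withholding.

Wage Tax: taxable = £982.00 − 2×£480.00 = £22.00
  8% × £22.00 = £1.76
Training Fund Levy: 1.1% × £982.00 = £10.80
Disability Insurance: 0.73% × £982.00 = £7.17
Total: £1.76 + £10.80 + £7.17 = £19.73

£19.73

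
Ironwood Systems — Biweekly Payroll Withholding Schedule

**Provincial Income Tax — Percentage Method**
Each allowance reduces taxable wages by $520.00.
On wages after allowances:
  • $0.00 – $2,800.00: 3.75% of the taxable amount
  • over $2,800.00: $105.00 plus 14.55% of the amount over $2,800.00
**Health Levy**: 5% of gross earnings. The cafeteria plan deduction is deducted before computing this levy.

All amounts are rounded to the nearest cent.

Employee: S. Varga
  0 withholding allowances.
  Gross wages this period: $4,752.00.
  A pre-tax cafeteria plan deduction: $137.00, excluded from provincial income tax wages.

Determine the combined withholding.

$599.83

Provincial Income Tax: taxable = $4,752.00 − $137.00 = $4,615.00
  $105.00 + 14.55% × ($4,615.00 − $2,800.00) = $105.00 + 14.55% × $1,815.00 = $369.08
Health Levy: 5% × $4,615.00 = $230.75
Total: $369.08 + $230.75 = $599.83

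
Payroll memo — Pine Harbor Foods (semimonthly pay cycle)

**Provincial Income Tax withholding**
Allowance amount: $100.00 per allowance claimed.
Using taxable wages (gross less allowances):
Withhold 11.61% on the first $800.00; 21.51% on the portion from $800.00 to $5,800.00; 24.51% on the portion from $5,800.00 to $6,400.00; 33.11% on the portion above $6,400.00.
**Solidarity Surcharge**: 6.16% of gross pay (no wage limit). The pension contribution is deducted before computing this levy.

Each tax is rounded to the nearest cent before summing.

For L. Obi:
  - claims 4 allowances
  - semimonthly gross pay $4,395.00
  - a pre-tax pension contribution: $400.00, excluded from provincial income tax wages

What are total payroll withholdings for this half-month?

$940.17

Provincial Income Tax: taxable = $4,395.00 − $400.00 − 4×$100.00 = $3,595.00
  $92.88 + 21.51% × ($3,595.00 − $800.00) = $92.88 + 21.51% × $2,795.00 = $694.08
Solidarity Surcharge: 6.16% × $3,995.00 = $246.09
Total: $694.08 + $246.09 = $940.17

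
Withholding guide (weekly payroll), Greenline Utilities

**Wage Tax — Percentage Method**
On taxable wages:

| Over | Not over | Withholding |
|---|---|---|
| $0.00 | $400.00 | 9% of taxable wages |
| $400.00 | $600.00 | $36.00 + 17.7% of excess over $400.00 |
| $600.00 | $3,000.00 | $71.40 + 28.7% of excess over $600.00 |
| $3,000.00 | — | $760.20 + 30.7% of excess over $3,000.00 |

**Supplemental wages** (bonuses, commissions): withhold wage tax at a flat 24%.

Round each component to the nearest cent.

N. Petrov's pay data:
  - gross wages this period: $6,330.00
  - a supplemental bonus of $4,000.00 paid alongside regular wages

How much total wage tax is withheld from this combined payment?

$2,742.51

Wage Tax: taxable = $6,330.00
  $760.20 + 30.7% × ($6,330.00 − $3,000.00) = $760.20 + 30.7% × $3,330.00 = $1,782.51
Supplemental (24% flat on bonus): 24% × $4,000.00 = $960.00
Total wage tax: $1,782.51 + $960.00 = $2,742.51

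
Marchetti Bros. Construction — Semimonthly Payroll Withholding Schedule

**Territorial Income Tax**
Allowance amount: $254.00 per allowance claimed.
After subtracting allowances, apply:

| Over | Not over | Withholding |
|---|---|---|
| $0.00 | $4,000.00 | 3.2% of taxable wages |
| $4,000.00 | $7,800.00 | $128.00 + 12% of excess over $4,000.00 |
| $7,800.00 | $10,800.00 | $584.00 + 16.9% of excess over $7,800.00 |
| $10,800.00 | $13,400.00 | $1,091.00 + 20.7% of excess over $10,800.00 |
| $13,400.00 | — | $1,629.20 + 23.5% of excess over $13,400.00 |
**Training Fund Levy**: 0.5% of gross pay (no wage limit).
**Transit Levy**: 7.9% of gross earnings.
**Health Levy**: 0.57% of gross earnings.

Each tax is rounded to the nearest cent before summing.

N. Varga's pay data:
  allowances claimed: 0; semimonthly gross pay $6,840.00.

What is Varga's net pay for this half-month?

Territorial Income Tax: taxable = $6,840.00
  $128.00 + 12% × ($6,840.00 − $4,000.00) = $128.00 + 12% × $2,840.00 = $468.80
Training Fund Levy: 0.5% × $6,840.00 = $34.20
Transit Levy: 7.9% × $6,840.00 = $540.36
Health Levy: 0.57% × $6,840.00 = $38.99
Total withheld: $468.80 + $34.20 + $540.36 + $38.99 = $1,082.35
Net pay: $6,840.00 − $1,082.35 = $5,757.65

$5,757.65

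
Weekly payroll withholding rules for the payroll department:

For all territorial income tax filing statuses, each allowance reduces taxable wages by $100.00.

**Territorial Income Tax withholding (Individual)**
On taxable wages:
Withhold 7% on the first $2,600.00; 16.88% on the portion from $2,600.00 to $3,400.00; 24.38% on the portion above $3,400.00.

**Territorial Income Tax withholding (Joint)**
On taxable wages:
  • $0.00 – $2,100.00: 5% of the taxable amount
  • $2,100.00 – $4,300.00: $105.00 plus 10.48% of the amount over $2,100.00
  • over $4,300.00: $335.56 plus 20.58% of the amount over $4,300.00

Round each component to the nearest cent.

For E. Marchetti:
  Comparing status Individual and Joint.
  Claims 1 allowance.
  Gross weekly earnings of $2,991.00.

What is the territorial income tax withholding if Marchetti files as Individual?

$231.12

Territorial Income Tax (Individual): taxable = $2,991.00 − 1×$100.00 = $2,891.00
  $182.00 + 16.88% × ($2,891.00 − $2,600.00) = $182.00 + 16.88% × $291.00 = $231.12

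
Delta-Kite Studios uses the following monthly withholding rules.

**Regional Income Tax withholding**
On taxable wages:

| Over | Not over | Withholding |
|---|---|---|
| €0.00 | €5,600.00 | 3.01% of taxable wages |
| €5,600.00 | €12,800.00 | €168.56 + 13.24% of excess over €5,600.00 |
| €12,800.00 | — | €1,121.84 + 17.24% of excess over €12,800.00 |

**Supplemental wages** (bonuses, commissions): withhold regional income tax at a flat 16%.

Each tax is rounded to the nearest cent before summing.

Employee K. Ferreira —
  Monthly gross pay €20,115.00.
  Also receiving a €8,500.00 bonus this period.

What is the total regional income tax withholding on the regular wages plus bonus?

€3,742.95

Regional Income Tax: taxable = €20,115.00
  €1,121.84 + 17.24% × (€20,115.00 − €12,800.00) = €1,121.84 + 17.24% × €7,315.00 = €2,382.95
Supplemental (16% flat on bonus): 16% × €8,500.00 = €1,360.00
Total regional income tax: €2,382.95 + €1,360.00 = €3,742.95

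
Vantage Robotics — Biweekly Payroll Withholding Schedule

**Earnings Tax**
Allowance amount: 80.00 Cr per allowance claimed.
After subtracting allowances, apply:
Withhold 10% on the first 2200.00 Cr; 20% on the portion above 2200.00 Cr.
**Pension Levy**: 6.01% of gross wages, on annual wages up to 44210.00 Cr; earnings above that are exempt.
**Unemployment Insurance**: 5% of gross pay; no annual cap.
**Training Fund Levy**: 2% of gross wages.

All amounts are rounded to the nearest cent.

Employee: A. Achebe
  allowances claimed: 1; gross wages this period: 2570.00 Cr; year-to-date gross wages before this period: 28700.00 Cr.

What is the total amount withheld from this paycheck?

Earnings Tax: taxable = 2570.00 Cr − 1×80.00 Cr = 2490.00 Cr
  220.00 Cr + 20% × (2490.00 Cr − 2200.00 Cr) = 220.00 Cr + 20% × 290.00 Cr = 278.00 Cr
Pension Levy: 6.01% × 2570.00 Cr = 154.46 Cr
Unemployment Insurance: 5% × 2570.00 Cr = 128.50 Cr
Training Fund Levy: 2% × 2570.00 Cr = 51.40 Cr
Total: 278.00 Cr + 154.46 Cr + 128.50 Cr + 51.40 Cr = 612.36 Cr

612.36 Cr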